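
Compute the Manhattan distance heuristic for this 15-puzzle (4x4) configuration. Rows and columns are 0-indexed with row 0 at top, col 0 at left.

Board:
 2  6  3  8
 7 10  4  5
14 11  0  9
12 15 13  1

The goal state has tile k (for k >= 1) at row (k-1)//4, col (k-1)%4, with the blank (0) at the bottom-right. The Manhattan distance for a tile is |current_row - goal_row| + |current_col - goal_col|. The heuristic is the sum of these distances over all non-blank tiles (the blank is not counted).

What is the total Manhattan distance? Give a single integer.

Tile 2: (0,0)->(0,1) = 1
Tile 6: (0,1)->(1,1) = 1
Tile 3: (0,2)->(0,2) = 0
Tile 8: (0,3)->(1,3) = 1
Tile 7: (1,0)->(1,2) = 2
Tile 10: (1,1)->(2,1) = 1
Tile 4: (1,2)->(0,3) = 2
Tile 5: (1,3)->(1,0) = 3
Tile 14: (2,0)->(3,1) = 2
Tile 11: (2,1)->(2,2) = 1
Tile 9: (2,3)->(2,0) = 3
Tile 12: (3,0)->(2,3) = 4
Tile 15: (3,1)->(3,2) = 1
Tile 13: (3,2)->(3,0) = 2
Tile 1: (3,3)->(0,0) = 6
Sum: 1 + 1 + 0 + 1 + 2 + 1 + 2 + 3 + 2 + 1 + 3 + 4 + 1 + 2 + 6 = 30

Answer: 30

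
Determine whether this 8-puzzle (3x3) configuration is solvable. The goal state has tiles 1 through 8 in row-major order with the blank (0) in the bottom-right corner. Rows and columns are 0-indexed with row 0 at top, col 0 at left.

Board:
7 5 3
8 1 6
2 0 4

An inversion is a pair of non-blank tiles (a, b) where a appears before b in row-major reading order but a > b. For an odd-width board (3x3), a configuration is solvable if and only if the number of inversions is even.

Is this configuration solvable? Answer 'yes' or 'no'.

Answer: yes

Derivation:
Inversions (pairs i<j in row-major order where tile[i] > tile[j] > 0): 18
18 is even, so the puzzle is solvable.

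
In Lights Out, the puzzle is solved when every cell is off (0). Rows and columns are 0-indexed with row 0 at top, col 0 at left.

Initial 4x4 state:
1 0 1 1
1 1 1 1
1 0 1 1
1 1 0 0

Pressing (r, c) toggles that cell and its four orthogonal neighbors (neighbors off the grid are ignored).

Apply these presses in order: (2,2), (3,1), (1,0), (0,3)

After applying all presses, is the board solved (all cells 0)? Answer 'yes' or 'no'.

After press 1 at (2,2):
1 0 1 1
1 1 0 1
1 1 0 0
1 1 1 0

After press 2 at (3,1):
1 0 1 1
1 1 0 1
1 0 0 0
0 0 0 0

After press 3 at (1,0):
0 0 1 1
0 0 0 1
0 0 0 0
0 0 0 0

After press 4 at (0,3):
0 0 0 0
0 0 0 0
0 0 0 0
0 0 0 0

Lights still on: 0

Answer: yes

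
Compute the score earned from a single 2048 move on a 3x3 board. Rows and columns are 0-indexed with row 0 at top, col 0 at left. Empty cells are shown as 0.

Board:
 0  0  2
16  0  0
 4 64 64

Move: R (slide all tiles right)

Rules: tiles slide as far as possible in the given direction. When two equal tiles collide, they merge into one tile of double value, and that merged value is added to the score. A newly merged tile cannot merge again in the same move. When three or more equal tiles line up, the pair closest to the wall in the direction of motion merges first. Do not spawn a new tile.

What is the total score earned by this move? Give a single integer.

Slide right:
row 0: [0, 0, 2] -> [0, 0, 2]  score +0 (running 0)
row 1: [16, 0, 0] -> [0, 0, 16]  score +0 (running 0)
row 2: [4, 64, 64] -> [0, 4, 128]  score +128 (running 128)
Board after move:
  0   0   2
  0   0  16
  0   4 128

Answer: 128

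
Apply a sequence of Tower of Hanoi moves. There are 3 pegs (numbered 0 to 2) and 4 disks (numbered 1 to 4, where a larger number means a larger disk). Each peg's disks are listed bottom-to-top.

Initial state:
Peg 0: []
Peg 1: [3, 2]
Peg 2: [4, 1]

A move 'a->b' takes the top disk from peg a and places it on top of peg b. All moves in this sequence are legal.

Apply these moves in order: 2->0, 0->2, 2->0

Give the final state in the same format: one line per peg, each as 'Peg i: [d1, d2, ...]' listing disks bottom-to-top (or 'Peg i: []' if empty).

After move 1 (2->0):
Peg 0: [1]
Peg 1: [3, 2]
Peg 2: [4]

After move 2 (0->2):
Peg 0: []
Peg 1: [3, 2]
Peg 2: [4, 1]

After move 3 (2->0):
Peg 0: [1]
Peg 1: [3, 2]
Peg 2: [4]

Answer: Peg 0: [1]
Peg 1: [3, 2]
Peg 2: [4]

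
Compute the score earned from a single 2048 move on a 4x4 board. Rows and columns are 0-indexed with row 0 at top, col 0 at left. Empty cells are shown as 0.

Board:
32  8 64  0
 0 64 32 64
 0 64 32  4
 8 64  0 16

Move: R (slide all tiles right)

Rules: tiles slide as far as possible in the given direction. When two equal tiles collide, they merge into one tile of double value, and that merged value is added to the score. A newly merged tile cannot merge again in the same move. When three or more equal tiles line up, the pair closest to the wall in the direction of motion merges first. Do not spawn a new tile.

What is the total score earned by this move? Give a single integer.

Answer: 0

Derivation:
Slide right:
row 0: [32, 8, 64, 0] -> [0, 32, 8, 64]  score +0 (running 0)
row 1: [0, 64, 32, 64] -> [0, 64, 32, 64]  score +0 (running 0)
row 2: [0, 64, 32, 4] -> [0, 64, 32, 4]  score +0 (running 0)
row 3: [8, 64, 0, 16] -> [0, 8, 64, 16]  score +0 (running 0)
Board after move:
 0 32  8 64
 0 64 32 64
 0 64 32  4
 0  8 64 16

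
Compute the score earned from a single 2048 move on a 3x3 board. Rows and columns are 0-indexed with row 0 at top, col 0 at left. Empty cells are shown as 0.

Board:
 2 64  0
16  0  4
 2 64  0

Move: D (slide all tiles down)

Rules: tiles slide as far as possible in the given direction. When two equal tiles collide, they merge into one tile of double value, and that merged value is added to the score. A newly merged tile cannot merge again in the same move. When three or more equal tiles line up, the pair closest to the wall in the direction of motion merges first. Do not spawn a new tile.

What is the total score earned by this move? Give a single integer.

Answer: 128

Derivation:
Slide down:
col 0: [2, 16, 2] -> [2, 16, 2]  score +0 (running 0)
col 1: [64, 0, 64] -> [0, 0, 128]  score +128 (running 128)
col 2: [0, 4, 0] -> [0, 0, 4]  score +0 (running 128)
Board after move:
  2   0   0
 16   0   0
  2 128   4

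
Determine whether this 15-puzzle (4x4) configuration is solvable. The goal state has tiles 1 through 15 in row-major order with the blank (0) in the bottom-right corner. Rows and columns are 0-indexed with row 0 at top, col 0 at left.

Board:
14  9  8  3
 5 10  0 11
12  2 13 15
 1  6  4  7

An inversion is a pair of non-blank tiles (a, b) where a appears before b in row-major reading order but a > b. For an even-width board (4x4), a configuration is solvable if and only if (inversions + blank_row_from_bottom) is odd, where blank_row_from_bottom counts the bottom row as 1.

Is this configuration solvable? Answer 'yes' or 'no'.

Answer: yes

Derivation:
Inversions: 58
Blank is in row 1 (0-indexed from top), which is row 3 counting from the bottom (bottom = 1).
58 + 3 = 61, which is odd, so the puzzle is solvable.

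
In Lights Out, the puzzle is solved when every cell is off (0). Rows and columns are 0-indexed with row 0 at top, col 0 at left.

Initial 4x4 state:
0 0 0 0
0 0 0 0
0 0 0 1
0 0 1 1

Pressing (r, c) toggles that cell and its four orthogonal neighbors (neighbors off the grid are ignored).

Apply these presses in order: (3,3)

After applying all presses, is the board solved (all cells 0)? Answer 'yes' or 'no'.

Answer: yes

Derivation:
After press 1 at (3,3):
0 0 0 0
0 0 0 0
0 0 0 0
0 0 0 0

Lights still on: 0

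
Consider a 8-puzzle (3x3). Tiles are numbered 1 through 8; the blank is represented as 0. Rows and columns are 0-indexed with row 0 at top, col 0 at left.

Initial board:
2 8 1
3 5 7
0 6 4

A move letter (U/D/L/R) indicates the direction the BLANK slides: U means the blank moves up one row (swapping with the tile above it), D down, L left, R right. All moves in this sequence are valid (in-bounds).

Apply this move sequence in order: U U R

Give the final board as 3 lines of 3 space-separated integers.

After move 1 (U):
2 8 1
0 5 7
3 6 4

After move 2 (U):
0 8 1
2 5 7
3 6 4

After move 3 (R):
8 0 1
2 5 7
3 6 4

Answer: 8 0 1
2 5 7
3 6 4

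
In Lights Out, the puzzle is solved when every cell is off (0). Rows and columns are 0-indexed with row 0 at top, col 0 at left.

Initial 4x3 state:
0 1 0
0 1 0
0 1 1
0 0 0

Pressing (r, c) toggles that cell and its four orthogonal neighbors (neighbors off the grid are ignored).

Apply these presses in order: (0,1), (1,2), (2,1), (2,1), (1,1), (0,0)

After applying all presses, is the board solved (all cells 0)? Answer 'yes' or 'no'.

Answer: yes

Derivation:
After press 1 at (0,1):
1 0 1
0 0 0
0 1 1
0 0 0

After press 2 at (1,2):
1 0 0
0 1 1
0 1 0
0 0 0

After press 3 at (2,1):
1 0 0
0 0 1
1 0 1
0 1 0

After press 4 at (2,1):
1 0 0
0 1 1
0 1 0
0 0 0

After press 5 at (1,1):
1 1 0
1 0 0
0 0 0
0 0 0

After press 6 at (0,0):
0 0 0
0 0 0
0 0 0
0 0 0

Lights still on: 0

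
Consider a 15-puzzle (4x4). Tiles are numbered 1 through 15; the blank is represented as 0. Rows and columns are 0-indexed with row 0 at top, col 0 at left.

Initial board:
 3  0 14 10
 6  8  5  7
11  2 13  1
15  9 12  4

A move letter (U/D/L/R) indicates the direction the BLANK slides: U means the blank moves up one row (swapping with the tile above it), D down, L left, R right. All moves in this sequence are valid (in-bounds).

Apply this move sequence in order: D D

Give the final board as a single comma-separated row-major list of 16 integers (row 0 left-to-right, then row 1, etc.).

After move 1 (D):
 3  8 14 10
 6  0  5  7
11  2 13  1
15  9 12  4

After move 2 (D):
 3  8 14 10
 6  2  5  7
11  0 13  1
15  9 12  4

Answer: 3, 8, 14, 10, 6, 2, 5, 7, 11, 0, 13, 1, 15, 9, 12, 4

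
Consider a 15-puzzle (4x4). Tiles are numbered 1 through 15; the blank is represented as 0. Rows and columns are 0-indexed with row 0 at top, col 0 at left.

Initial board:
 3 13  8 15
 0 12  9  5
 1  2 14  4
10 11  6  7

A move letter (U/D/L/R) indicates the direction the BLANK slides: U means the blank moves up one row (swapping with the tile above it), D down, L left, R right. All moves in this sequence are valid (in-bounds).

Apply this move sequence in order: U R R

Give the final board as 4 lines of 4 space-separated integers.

After move 1 (U):
 0 13  8 15
 3 12  9  5
 1  2 14  4
10 11  6  7

After move 2 (R):
13  0  8 15
 3 12  9  5
 1  2 14  4
10 11  6  7

After move 3 (R):
13  8  0 15
 3 12  9  5
 1  2 14  4
10 11  6  7

Answer: 13  8  0 15
 3 12  9  5
 1  2 14  4
10 11  6  7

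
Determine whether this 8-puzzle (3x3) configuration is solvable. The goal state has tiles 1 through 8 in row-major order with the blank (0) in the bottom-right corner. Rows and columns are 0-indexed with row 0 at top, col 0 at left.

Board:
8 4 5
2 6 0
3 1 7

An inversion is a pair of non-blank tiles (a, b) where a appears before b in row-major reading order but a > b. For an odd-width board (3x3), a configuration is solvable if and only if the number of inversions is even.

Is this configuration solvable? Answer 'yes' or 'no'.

Answer: no

Derivation:
Inversions (pairs i<j in row-major order where tile[i] > tile[j] > 0): 17
17 is odd, so the puzzle is not solvable.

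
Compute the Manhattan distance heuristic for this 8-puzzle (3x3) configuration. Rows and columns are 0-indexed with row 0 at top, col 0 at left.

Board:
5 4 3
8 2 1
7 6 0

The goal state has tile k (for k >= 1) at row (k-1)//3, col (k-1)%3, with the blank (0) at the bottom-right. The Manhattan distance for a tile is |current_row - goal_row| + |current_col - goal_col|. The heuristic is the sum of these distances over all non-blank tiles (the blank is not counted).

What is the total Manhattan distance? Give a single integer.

Answer: 12

Derivation:
Tile 5: at (0,0), goal (1,1), distance |0-1|+|0-1| = 2
Tile 4: at (0,1), goal (1,0), distance |0-1|+|1-0| = 2
Tile 3: at (0,2), goal (0,2), distance |0-0|+|2-2| = 0
Tile 8: at (1,0), goal (2,1), distance |1-2|+|0-1| = 2
Tile 2: at (1,1), goal (0,1), distance |1-0|+|1-1| = 1
Tile 1: at (1,2), goal (0,0), distance |1-0|+|2-0| = 3
Tile 7: at (2,0), goal (2,0), distance |2-2|+|0-0| = 0
Tile 6: at (2,1), goal (1,2), distance |2-1|+|1-2| = 2
Sum: 2 + 2 + 0 + 2 + 1 + 3 + 0 + 2 = 12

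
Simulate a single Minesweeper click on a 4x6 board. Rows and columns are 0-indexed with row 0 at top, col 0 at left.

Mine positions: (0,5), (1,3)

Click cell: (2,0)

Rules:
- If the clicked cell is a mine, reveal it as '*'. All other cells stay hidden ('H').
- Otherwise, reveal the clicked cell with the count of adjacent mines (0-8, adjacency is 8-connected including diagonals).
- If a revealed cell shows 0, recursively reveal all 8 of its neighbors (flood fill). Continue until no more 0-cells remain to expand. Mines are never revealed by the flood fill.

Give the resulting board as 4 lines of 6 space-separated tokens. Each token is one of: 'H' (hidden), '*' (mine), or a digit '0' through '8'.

0 0 1 H H H
0 0 1 H 2 1
0 0 1 1 1 0
0 0 0 0 0 0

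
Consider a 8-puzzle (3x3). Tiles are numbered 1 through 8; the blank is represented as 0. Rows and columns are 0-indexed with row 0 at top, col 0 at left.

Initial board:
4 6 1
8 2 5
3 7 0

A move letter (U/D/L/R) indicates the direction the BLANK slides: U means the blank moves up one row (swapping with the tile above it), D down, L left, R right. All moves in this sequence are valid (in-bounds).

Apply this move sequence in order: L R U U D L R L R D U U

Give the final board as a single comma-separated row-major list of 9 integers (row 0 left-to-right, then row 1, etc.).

Answer: 4, 6, 0, 8, 2, 1, 3, 7, 5

Derivation:
After move 1 (L):
4 6 1
8 2 5
3 0 7

After move 2 (R):
4 6 1
8 2 5
3 7 0

After move 3 (U):
4 6 1
8 2 0
3 7 5

After move 4 (U):
4 6 0
8 2 1
3 7 5

After move 5 (D):
4 6 1
8 2 0
3 7 5

After move 6 (L):
4 6 1
8 0 2
3 7 5

After move 7 (R):
4 6 1
8 2 0
3 7 5

After move 8 (L):
4 6 1
8 0 2
3 7 5

After move 9 (R):
4 6 1
8 2 0
3 7 5

After move 10 (D):
4 6 1
8 2 5
3 7 0

After move 11 (U):
4 6 1
8 2 0
3 7 5

After move 12 (U):
4 6 0
8 2 1
3 7 5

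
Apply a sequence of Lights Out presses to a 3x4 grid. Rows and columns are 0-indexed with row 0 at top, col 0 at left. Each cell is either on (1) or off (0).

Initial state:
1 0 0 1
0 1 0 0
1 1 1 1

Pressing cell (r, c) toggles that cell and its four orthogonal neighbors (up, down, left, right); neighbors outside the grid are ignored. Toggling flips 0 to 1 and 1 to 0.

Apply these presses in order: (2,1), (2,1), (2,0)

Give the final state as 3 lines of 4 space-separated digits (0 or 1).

After press 1 at (2,1):
1 0 0 1
0 0 0 0
0 0 0 1

After press 2 at (2,1):
1 0 0 1
0 1 0 0
1 1 1 1

After press 3 at (2,0):
1 0 0 1
1 1 0 0
0 0 1 1

Answer: 1 0 0 1
1 1 0 0
0 0 1 1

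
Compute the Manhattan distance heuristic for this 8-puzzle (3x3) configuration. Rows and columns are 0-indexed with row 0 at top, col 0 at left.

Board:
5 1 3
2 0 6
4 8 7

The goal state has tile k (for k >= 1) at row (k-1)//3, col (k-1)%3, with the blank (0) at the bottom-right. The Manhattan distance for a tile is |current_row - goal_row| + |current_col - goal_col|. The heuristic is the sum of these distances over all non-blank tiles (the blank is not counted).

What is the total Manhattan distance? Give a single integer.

Answer: 8

Derivation:
Tile 5: at (0,0), goal (1,1), distance |0-1|+|0-1| = 2
Tile 1: at (0,1), goal (0,0), distance |0-0|+|1-0| = 1
Tile 3: at (0,2), goal (0,2), distance |0-0|+|2-2| = 0
Tile 2: at (1,0), goal (0,1), distance |1-0|+|0-1| = 2
Tile 6: at (1,2), goal (1,2), distance |1-1|+|2-2| = 0
Tile 4: at (2,0), goal (1,0), distance |2-1|+|0-0| = 1
Tile 8: at (2,1), goal (2,1), distance |2-2|+|1-1| = 0
Tile 7: at (2,2), goal (2,0), distance |2-2|+|2-0| = 2
Sum: 2 + 1 + 0 + 2 + 0 + 1 + 0 + 2 = 8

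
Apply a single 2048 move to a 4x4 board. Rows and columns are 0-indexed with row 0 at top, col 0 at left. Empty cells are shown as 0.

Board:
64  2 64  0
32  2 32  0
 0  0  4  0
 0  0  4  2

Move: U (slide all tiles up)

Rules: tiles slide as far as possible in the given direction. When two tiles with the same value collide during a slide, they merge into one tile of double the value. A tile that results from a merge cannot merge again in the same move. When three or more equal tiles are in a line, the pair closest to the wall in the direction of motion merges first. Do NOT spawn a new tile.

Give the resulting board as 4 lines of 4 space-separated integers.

Slide up:
col 0: [64, 32, 0, 0] -> [64, 32, 0, 0]
col 1: [2, 2, 0, 0] -> [4, 0, 0, 0]
col 2: [64, 32, 4, 4] -> [64, 32, 8, 0]
col 3: [0, 0, 0, 2] -> [2, 0, 0, 0]

Answer: 64  4 64  2
32  0 32  0
 0  0  8  0
 0  0  0  0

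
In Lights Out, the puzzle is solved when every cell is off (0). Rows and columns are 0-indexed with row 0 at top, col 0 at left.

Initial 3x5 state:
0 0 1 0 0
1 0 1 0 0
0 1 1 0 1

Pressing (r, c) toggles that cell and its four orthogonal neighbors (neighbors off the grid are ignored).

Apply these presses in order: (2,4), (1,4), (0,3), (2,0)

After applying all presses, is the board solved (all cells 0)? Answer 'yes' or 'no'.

After press 1 at (2,4):
0 0 1 0 0
1 0 1 0 1
0 1 1 1 0

After press 2 at (1,4):
0 0 1 0 1
1 0 1 1 0
0 1 1 1 1

After press 3 at (0,3):
0 0 0 1 0
1 0 1 0 0
0 1 1 1 1

After press 4 at (2,0):
0 0 0 1 0
0 0 1 0 0
1 0 1 1 1

Lights still on: 6

Answer: no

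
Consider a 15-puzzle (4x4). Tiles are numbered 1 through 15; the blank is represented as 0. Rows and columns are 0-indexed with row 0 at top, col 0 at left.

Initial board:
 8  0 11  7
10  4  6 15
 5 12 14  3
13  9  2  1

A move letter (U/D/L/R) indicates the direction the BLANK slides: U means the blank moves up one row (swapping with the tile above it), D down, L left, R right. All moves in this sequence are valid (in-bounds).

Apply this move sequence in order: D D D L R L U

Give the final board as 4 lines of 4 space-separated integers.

Answer:  8  4 11  7
10 12  6 15
 0  9 14  3
 5 13  2  1

Derivation:
After move 1 (D):
 8  4 11  7
10  0  6 15
 5 12 14  3
13  9  2  1

After move 2 (D):
 8  4 11  7
10 12  6 15
 5  0 14  3
13  9  2  1

After move 3 (D):
 8  4 11  7
10 12  6 15
 5  9 14  3
13  0  2  1

After move 4 (L):
 8  4 11  7
10 12  6 15
 5  9 14  3
 0 13  2  1

After move 5 (R):
 8  4 11  7
10 12  6 15
 5  9 14  3
13  0  2  1

After move 6 (L):
 8  4 11  7
10 12  6 15
 5  9 14  3
 0 13  2  1

After move 7 (U):
 8  4 11  7
10 12  6 15
 0  9 14  3
 5 13  2  1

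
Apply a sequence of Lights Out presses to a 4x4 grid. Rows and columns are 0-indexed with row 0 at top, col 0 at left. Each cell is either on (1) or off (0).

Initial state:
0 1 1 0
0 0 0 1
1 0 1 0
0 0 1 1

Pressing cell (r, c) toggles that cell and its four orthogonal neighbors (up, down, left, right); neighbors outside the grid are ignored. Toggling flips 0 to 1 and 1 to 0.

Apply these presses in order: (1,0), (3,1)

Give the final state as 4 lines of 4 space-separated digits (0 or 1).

Answer: 1 1 1 0
1 1 0 1
0 1 1 0
1 1 0 1

Derivation:
After press 1 at (1,0):
1 1 1 0
1 1 0 1
0 0 1 0
0 0 1 1

After press 2 at (3,1):
1 1 1 0
1 1 0 1
0 1 1 0
1 1 0 1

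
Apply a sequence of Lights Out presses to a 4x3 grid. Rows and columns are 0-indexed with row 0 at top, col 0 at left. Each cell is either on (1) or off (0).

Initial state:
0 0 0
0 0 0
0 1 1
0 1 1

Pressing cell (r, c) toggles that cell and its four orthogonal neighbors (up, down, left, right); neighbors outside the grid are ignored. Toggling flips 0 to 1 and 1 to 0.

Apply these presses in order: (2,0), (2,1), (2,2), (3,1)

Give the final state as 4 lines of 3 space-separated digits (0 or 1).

After press 1 at (2,0):
0 0 0
1 0 0
1 0 1
1 1 1

After press 2 at (2,1):
0 0 0
1 1 0
0 1 0
1 0 1

After press 3 at (2,2):
0 0 0
1 1 1
0 0 1
1 0 0

After press 4 at (3,1):
0 0 0
1 1 1
0 1 1
0 1 1

Answer: 0 0 0
1 1 1
0 1 1
0 1 1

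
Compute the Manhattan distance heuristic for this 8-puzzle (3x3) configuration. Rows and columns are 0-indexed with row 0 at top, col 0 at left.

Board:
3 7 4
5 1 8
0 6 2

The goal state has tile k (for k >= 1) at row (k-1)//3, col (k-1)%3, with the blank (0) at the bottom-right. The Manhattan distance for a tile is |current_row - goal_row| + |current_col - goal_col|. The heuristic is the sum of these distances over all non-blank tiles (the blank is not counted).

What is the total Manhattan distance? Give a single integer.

Answer: 18

Derivation:
Tile 3: (0,0)->(0,2) = 2
Tile 7: (0,1)->(2,0) = 3
Tile 4: (0,2)->(1,0) = 3
Tile 5: (1,0)->(1,1) = 1
Tile 1: (1,1)->(0,0) = 2
Tile 8: (1,2)->(2,1) = 2
Tile 6: (2,1)->(1,2) = 2
Tile 2: (2,2)->(0,1) = 3
Sum: 2 + 3 + 3 + 1 + 2 + 2 + 2 + 3 = 18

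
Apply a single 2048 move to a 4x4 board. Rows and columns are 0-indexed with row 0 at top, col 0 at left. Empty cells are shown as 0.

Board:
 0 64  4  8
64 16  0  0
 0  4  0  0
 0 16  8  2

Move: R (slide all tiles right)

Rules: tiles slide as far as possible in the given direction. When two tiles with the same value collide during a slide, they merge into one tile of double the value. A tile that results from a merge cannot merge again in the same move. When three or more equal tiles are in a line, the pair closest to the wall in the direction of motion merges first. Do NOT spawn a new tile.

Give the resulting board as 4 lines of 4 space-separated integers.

Slide right:
row 0: [0, 64, 4, 8] -> [0, 64, 4, 8]
row 1: [64, 16, 0, 0] -> [0, 0, 64, 16]
row 2: [0, 4, 0, 0] -> [0, 0, 0, 4]
row 3: [0, 16, 8, 2] -> [0, 16, 8, 2]

Answer:  0 64  4  8
 0  0 64 16
 0  0  0  4
 0 16  8  2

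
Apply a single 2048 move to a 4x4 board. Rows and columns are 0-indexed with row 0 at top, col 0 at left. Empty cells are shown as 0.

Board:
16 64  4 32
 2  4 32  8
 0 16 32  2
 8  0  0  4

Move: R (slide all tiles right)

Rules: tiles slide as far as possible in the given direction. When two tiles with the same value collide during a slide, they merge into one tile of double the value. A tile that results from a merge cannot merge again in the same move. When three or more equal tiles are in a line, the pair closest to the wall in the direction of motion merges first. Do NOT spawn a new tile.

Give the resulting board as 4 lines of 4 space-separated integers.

Answer: 16 64  4 32
 2  4 32  8
 0 16 32  2
 0  0  8  4

Derivation:
Slide right:
row 0: [16, 64, 4, 32] -> [16, 64, 4, 32]
row 1: [2, 4, 32, 8] -> [2, 4, 32, 8]
row 2: [0, 16, 32, 2] -> [0, 16, 32, 2]
row 3: [8, 0, 0, 4] -> [0, 0, 8, 4]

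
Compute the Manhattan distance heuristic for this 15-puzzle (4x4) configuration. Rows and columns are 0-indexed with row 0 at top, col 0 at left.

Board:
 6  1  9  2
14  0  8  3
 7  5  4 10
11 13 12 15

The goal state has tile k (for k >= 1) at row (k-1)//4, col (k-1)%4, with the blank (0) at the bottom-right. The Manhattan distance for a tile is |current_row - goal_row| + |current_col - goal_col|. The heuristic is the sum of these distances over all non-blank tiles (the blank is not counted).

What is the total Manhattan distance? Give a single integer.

Answer: 32

Derivation:
Tile 6: (0,0)->(1,1) = 2
Tile 1: (0,1)->(0,0) = 1
Tile 9: (0,2)->(2,0) = 4
Tile 2: (0,3)->(0,1) = 2
Tile 14: (1,0)->(3,1) = 3
Tile 8: (1,2)->(1,3) = 1
Tile 3: (1,3)->(0,2) = 2
Tile 7: (2,0)->(1,2) = 3
Tile 5: (2,1)->(1,0) = 2
Tile 4: (2,2)->(0,3) = 3
Tile 10: (2,3)->(2,1) = 2
Tile 11: (3,0)->(2,2) = 3
Tile 13: (3,1)->(3,0) = 1
Tile 12: (3,2)->(2,3) = 2
Tile 15: (3,3)->(3,2) = 1
Sum: 2 + 1 + 4 + 2 + 3 + 1 + 2 + 3 + 2 + 3 + 2 + 3 + 1 + 2 + 1 = 32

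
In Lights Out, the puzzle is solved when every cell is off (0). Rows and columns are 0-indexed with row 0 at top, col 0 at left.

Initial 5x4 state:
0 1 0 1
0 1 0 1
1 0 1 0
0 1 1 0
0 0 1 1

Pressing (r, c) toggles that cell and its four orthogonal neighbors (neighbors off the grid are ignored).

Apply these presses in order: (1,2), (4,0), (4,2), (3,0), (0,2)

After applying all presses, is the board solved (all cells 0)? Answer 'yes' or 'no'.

Answer: yes

Derivation:
After press 1 at (1,2):
0 1 1 1
0 0 1 0
1 0 0 0
0 1 1 0
0 0 1 1

After press 2 at (4,0):
0 1 1 1
0 0 1 0
1 0 0 0
1 1 1 0
1 1 1 1

After press 3 at (4,2):
0 1 1 1
0 0 1 0
1 0 0 0
1 1 0 0
1 0 0 0

After press 4 at (3,0):
0 1 1 1
0 0 1 0
0 0 0 0
0 0 0 0
0 0 0 0

After press 5 at (0,2):
0 0 0 0
0 0 0 0
0 0 0 0
0 0 0 0
0 0 0 0

Lights still on: 0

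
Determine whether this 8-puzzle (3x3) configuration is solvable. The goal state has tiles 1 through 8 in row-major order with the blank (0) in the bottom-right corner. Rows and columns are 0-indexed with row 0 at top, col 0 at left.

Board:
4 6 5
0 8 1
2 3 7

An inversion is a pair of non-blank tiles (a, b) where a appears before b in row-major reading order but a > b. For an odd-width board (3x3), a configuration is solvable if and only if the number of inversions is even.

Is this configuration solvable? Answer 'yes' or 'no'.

Answer: yes

Derivation:
Inversions (pairs i<j in row-major order where tile[i] > tile[j] > 0): 14
14 is even, so the puzzle is solvable.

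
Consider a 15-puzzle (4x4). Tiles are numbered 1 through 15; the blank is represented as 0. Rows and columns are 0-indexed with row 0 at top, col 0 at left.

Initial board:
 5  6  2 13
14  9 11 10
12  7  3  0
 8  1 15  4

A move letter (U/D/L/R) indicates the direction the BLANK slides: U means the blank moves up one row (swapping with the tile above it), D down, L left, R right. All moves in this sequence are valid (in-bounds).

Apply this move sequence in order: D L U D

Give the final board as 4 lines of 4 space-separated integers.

Answer:  5  6  2 13
14  9 11 10
12  7  3  4
 8  1  0 15

Derivation:
After move 1 (D):
 5  6  2 13
14  9 11 10
12  7  3  4
 8  1 15  0

After move 2 (L):
 5  6  2 13
14  9 11 10
12  7  3  4
 8  1  0 15

After move 3 (U):
 5  6  2 13
14  9 11 10
12  7  0  4
 8  1  3 15

After move 4 (D):
 5  6  2 13
14  9 11 10
12  7  3  4
 8  1  0 15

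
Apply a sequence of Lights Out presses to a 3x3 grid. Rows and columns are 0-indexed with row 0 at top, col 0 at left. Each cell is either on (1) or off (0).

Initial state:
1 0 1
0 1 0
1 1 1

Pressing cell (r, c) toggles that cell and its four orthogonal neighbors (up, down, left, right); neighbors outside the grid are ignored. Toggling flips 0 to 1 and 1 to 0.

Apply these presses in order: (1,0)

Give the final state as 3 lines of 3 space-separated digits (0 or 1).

After press 1 at (1,0):
0 0 1
1 0 0
0 1 1

Answer: 0 0 1
1 0 0
0 1 1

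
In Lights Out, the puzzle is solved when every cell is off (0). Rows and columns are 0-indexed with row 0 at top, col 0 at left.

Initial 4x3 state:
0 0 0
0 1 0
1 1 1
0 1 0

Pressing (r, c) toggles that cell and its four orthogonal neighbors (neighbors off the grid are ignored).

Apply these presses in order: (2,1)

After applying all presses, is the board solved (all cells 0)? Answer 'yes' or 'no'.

Answer: yes

Derivation:
After press 1 at (2,1):
0 0 0
0 0 0
0 0 0
0 0 0

Lights still on: 0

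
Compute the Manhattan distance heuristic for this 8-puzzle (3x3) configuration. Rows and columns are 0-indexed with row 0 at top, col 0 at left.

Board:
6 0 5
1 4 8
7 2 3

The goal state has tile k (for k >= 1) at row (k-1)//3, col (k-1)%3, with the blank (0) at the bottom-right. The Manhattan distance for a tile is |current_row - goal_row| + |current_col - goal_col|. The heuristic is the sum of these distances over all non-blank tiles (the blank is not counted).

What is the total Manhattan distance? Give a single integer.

Answer: 13

Derivation:
Tile 6: (0,0)->(1,2) = 3
Tile 5: (0,2)->(1,1) = 2
Tile 1: (1,0)->(0,0) = 1
Tile 4: (1,1)->(1,0) = 1
Tile 8: (1,2)->(2,1) = 2
Tile 7: (2,0)->(2,0) = 0
Tile 2: (2,1)->(0,1) = 2
Tile 3: (2,2)->(0,2) = 2
Sum: 3 + 2 + 1 + 1 + 2 + 0 + 2 + 2 = 13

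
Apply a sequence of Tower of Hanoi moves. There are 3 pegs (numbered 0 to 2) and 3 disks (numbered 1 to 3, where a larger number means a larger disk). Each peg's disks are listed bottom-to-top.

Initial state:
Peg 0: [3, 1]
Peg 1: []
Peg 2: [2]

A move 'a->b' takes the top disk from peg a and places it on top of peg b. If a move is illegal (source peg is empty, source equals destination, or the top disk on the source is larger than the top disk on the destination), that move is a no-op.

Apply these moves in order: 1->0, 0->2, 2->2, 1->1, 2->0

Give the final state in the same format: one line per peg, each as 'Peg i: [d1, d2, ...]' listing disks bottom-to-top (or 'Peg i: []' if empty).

After move 1 (1->0):
Peg 0: [3, 1]
Peg 1: []
Peg 2: [2]

After move 2 (0->2):
Peg 0: [3]
Peg 1: []
Peg 2: [2, 1]

After move 3 (2->2):
Peg 0: [3]
Peg 1: []
Peg 2: [2, 1]

After move 4 (1->1):
Peg 0: [3]
Peg 1: []
Peg 2: [2, 1]

After move 5 (2->0):
Peg 0: [3, 1]
Peg 1: []
Peg 2: [2]

Answer: Peg 0: [3, 1]
Peg 1: []
Peg 2: [2]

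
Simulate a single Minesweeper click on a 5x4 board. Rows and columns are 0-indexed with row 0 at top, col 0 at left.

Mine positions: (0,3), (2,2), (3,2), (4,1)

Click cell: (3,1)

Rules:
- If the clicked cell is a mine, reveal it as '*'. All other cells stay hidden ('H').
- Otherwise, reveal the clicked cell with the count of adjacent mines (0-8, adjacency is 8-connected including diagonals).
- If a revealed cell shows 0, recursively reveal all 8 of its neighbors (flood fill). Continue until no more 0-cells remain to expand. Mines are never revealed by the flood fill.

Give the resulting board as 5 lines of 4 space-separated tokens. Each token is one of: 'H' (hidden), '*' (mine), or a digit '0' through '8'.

H H H H
H H H H
H H H H
H 3 H H
H H H H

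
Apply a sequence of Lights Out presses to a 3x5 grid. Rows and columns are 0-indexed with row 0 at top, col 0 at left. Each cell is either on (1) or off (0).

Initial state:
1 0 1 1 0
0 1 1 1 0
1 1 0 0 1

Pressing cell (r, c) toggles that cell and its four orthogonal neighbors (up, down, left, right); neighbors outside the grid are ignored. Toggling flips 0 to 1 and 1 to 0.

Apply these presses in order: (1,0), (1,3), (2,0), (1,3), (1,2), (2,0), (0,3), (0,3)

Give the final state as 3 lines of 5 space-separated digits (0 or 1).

After press 1 at (1,0):
0 0 1 1 0
1 0 1 1 0
0 1 0 0 1

After press 2 at (1,3):
0 0 1 0 0
1 0 0 0 1
0 1 0 1 1

After press 3 at (2,0):
0 0 1 0 0
0 0 0 0 1
1 0 0 1 1

After press 4 at (1,3):
0 0 1 1 0
0 0 1 1 0
1 0 0 0 1

After press 5 at (1,2):
0 0 0 1 0
0 1 0 0 0
1 0 1 0 1

After press 6 at (2,0):
0 0 0 1 0
1 1 0 0 0
0 1 1 0 1

After press 7 at (0,3):
0 0 1 0 1
1 1 0 1 0
0 1 1 0 1

After press 8 at (0,3):
0 0 0 1 0
1 1 0 0 0
0 1 1 0 1

Answer: 0 0 0 1 0
1 1 0 0 0
0 1 1 0 1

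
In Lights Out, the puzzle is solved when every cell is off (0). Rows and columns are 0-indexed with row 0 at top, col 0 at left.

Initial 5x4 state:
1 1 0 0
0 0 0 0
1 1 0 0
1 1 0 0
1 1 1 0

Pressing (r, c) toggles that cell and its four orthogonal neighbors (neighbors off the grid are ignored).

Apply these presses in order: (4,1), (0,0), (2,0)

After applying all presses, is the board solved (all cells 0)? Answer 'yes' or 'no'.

After press 1 at (4,1):
1 1 0 0
0 0 0 0
1 1 0 0
1 0 0 0
0 0 0 0

After press 2 at (0,0):
0 0 0 0
1 0 0 0
1 1 0 0
1 0 0 0
0 0 0 0

After press 3 at (2,0):
0 0 0 0
0 0 0 0
0 0 0 0
0 0 0 0
0 0 0 0

Lights still on: 0

Answer: yes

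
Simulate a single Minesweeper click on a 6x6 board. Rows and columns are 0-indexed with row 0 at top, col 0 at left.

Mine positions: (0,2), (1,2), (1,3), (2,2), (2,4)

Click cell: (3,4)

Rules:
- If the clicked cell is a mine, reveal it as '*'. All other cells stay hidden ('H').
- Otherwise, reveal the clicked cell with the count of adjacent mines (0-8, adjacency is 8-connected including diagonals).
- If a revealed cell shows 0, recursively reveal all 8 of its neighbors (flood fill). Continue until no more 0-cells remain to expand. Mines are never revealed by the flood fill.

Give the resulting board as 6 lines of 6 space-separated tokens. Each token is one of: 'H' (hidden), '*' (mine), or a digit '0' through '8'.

H H H H H H
H H H H H H
H H H H H H
H H H H 1 H
H H H H H H
H H H H H H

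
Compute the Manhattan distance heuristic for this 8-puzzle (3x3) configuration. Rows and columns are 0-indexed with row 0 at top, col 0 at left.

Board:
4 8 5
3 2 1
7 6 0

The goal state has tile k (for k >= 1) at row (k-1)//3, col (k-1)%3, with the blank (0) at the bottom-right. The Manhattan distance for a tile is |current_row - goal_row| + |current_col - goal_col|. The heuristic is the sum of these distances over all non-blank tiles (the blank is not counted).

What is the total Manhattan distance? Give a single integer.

Tile 4: at (0,0), goal (1,0), distance |0-1|+|0-0| = 1
Tile 8: at (0,1), goal (2,1), distance |0-2|+|1-1| = 2
Tile 5: at (0,2), goal (1,1), distance |0-1|+|2-1| = 2
Tile 3: at (1,0), goal (0,2), distance |1-0|+|0-2| = 3
Tile 2: at (1,1), goal (0,1), distance |1-0|+|1-1| = 1
Tile 1: at (1,2), goal (0,0), distance |1-0|+|2-0| = 3
Tile 7: at (2,0), goal (2,0), distance |2-2|+|0-0| = 0
Tile 6: at (2,1), goal (1,2), distance |2-1|+|1-2| = 2
Sum: 1 + 2 + 2 + 3 + 1 + 3 + 0 + 2 = 14

Answer: 14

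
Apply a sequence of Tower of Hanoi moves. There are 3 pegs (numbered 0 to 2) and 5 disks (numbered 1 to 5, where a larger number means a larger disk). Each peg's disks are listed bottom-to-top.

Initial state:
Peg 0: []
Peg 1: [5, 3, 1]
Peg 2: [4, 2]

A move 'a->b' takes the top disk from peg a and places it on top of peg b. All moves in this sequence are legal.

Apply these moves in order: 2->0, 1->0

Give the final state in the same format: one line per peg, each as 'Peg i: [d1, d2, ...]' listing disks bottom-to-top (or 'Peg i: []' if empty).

Answer: Peg 0: [2, 1]
Peg 1: [5, 3]
Peg 2: [4]

Derivation:
After move 1 (2->0):
Peg 0: [2]
Peg 1: [5, 3, 1]
Peg 2: [4]

After move 2 (1->0):
Peg 0: [2, 1]
Peg 1: [5, 3]
Peg 2: [4]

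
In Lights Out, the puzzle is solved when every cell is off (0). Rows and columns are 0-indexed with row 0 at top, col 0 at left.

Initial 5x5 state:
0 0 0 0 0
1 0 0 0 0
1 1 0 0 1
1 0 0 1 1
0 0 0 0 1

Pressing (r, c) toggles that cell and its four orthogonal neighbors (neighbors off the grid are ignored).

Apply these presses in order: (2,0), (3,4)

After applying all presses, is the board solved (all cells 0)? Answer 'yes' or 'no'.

Answer: yes

Derivation:
After press 1 at (2,0):
0 0 0 0 0
0 0 0 0 0
0 0 0 0 1
0 0 0 1 1
0 0 0 0 1

After press 2 at (3,4):
0 0 0 0 0
0 0 0 0 0
0 0 0 0 0
0 0 0 0 0
0 0 0 0 0

Lights still on: 0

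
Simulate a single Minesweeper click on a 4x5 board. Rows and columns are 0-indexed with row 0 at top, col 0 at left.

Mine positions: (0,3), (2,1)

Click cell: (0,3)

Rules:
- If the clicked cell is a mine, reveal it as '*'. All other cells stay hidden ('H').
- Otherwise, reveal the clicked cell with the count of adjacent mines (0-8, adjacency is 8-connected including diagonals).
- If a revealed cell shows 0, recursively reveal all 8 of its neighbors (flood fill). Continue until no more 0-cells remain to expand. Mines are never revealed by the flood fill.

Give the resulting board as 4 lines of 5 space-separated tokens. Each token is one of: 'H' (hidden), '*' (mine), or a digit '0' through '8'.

H H H * H
H H H H H
H H H H H
H H H H H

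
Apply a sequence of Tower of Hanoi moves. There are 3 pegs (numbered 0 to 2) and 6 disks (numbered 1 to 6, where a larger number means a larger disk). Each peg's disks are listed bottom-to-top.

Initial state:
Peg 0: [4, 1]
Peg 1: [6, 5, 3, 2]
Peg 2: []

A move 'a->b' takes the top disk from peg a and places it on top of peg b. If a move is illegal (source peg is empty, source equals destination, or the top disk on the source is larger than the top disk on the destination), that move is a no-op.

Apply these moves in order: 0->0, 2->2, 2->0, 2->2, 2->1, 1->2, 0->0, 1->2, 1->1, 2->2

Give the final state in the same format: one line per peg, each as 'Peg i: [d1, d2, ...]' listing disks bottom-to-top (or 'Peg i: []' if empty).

Answer: Peg 0: [4, 1]
Peg 1: [6, 5, 3]
Peg 2: [2]

Derivation:
After move 1 (0->0):
Peg 0: [4, 1]
Peg 1: [6, 5, 3, 2]
Peg 2: []

After move 2 (2->2):
Peg 0: [4, 1]
Peg 1: [6, 5, 3, 2]
Peg 2: []

After move 3 (2->0):
Peg 0: [4, 1]
Peg 1: [6, 5, 3, 2]
Peg 2: []

After move 4 (2->2):
Peg 0: [4, 1]
Peg 1: [6, 5, 3, 2]
Peg 2: []

After move 5 (2->1):
Peg 0: [4, 1]
Peg 1: [6, 5, 3, 2]
Peg 2: []

After move 6 (1->2):
Peg 0: [4, 1]
Peg 1: [6, 5, 3]
Peg 2: [2]

After move 7 (0->0):
Peg 0: [4, 1]
Peg 1: [6, 5, 3]
Peg 2: [2]

After move 8 (1->2):
Peg 0: [4, 1]
Peg 1: [6, 5, 3]
Peg 2: [2]

After move 9 (1->1):
Peg 0: [4, 1]
Peg 1: [6, 5, 3]
Peg 2: [2]

After move 10 (2->2):
Peg 0: [4, 1]
Peg 1: [6, 5, 3]
Peg 2: [2]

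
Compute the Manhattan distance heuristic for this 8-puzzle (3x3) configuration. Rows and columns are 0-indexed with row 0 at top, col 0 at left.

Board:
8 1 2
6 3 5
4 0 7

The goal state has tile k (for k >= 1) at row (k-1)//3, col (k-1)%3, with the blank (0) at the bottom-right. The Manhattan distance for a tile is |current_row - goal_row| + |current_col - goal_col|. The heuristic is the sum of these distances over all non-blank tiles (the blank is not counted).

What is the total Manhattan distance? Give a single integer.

Answer: 13

Derivation:
Tile 8: (0,0)->(2,1) = 3
Tile 1: (0,1)->(0,0) = 1
Tile 2: (0,2)->(0,1) = 1
Tile 6: (1,0)->(1,2) = 2
Tile 3: (1,1)->(0,2) = 2
Tile 5: (1,2)->(1,1) = 1
Tile 4: (2,0)->(1,0) = 1
Tile 7: (2,2)->(2,0) = 2
Sum: 3 + 1 + 1 + 2 + 2 + 1 + 1 + 2 = 13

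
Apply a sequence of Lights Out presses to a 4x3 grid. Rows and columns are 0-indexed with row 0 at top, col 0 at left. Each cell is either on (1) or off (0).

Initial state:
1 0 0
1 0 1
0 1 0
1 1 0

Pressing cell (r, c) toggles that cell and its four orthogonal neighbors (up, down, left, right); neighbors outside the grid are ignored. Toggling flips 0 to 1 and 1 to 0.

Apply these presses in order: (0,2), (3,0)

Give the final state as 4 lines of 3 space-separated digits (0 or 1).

Answer: 1 1 1
1 0 0
1 1 0
0 0 0

Derivation:
After press 1 at (0,2):
1 1 1
1 0 0
0 1 0
1 1 0

After press 2 at (3,0):
1 1 1
1 0 0
1 1 0
0 0 0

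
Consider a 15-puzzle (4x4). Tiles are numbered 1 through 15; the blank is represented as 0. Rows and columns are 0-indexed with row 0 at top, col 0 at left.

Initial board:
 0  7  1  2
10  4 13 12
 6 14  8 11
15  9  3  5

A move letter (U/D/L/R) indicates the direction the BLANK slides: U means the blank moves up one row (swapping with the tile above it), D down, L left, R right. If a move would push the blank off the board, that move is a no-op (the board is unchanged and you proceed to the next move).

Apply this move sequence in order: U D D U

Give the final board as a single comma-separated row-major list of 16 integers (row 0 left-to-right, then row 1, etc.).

After move 1 (U):
 0  7  1  2
10  4 13 12
 6 14  8 11
15  9  3  5

After move 2 (D):
10  7  1  2
 0  4 13 12
 6 14  8 11
15  9  3  5

After move 3 (D):
10  7  1  2
 6  4 13 12
 0 14  8 11
15  9  3  5

After move 4 (U):
10  7  1  2
 0  4 13 12
 6 14  8 11
15  9  3  5

Answer: 10, 7, 1, 2, 0, 4, 13, 12, 6, 14, 8, 11, 15, 9, 3, 5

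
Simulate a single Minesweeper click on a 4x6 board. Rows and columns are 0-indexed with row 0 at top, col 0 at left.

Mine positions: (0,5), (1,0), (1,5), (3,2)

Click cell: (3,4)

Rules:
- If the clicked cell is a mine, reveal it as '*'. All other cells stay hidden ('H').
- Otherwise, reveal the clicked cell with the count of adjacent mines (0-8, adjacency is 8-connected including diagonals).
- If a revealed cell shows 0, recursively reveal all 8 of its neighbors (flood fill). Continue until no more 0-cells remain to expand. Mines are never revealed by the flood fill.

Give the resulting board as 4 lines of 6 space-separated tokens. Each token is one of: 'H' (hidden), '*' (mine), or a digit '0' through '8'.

H H H H H H
H H H H H H
H H H 1 1 1
H H H 1 0 0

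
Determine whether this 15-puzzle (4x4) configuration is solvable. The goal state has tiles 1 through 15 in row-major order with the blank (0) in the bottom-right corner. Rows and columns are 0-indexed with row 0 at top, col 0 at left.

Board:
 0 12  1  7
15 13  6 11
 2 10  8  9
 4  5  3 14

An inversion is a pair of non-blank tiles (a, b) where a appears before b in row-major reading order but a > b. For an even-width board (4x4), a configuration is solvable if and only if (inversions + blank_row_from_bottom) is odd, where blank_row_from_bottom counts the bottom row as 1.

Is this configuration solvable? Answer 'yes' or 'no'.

Answer: no

Derivation:
Inversions: 60
Blank is in row 0 (0-indexed from top), which is row 4 counting from the bottom (bottom = 1).
60 + 4 = 64, which is even, so the puzzle is not solvable.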